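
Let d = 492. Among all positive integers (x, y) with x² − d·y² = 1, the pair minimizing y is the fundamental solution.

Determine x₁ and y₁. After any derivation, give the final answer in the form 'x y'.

29767 1342

√492 → a₀=22, period (5,1,1,10,1,1,5,44); ℓ=8 even so k=7
a_0=22:  p_0=22·1+0=22,  q_0=22·0+1=1
a_1=5:  p_1=5·22+1=111,  q_1=5·1+0=5
a_2=1:  p_2=1·111+22=133,  q_2=1·5+1=6
a_3=1:  p_3=1·133+111=244,  q_3=1·6+5=11
a_4=10:  p_4=10·244+133=2573,  q_4=10·11+6=116
…
a_6=1:  p_6=1·2817+2573=5390,  q_6=1·127+116=243
a_7=5:  p_7=5·5390+2817=29767,  q_7=5·243+127=1342
fundamental: x₁=29767, y₁=1342  (since 886074289 − 492·1800964 = 1)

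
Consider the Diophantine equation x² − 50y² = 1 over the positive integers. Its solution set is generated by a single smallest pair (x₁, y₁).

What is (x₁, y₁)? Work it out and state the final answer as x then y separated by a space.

[7; 14] for √50; ℓ=1 ⇒ convergent index 1
i=0: a=7 ⇒ p=7, q=1
i=1: a=14 ⇒ p=99, q=14
fundamental: x₁=99, y₁=14  (since 9801 − 50·196 = 1)

99 14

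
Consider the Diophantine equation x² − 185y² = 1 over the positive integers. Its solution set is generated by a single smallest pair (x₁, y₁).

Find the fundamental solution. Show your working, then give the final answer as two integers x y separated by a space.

9249 680

√185 → a₀=13, period (1,1,1,1,26); ℓ=5 odd so k=9
step 0: (13, 1)  from 13·(1,0) + (0,1)
…
step 3: (41, 3)  from 1·(27,2) + (14,1)
step 4: (68, 5)  from 1·(41,3) + (27,2)
…
step 6: (1877, 138)  from 1·(1809,133) + (68,5)
step 7: (3686, 271)  from 1·(1877,138) + (1809,133)
step 8: (5563, 409)  from 1·(3686,271) + (1877,138)
step 9: (9249, 680)  from 1·(5563,409) + (3686,271)
(x₁, y₁) = (9249, 680);  9249² − 185·680² = 1 ✓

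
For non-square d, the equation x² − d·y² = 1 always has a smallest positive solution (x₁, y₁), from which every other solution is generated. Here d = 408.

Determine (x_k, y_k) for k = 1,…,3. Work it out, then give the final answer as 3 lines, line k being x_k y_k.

101 5
20401 1010
4120901 204015

√408 → a₀=20, period (5,40); ℓ=2 even so k=1
k=0  a_k=20  p_k/q_k = 20/1
k=1  a_k=5  p_k/q_k = 101/5
(x₁, y₁) = (101, 5);  101² − 408·5² = 1 ✓
n=2: (101,5)∘(101,5) = (101·101+408·5·5, 101·5+5·101) = (20401,1010)
n=3: (20401,1010)∘(101,5) = (101·20401+408·5·1010, 101·1010+5·20401) = (4120901,204015)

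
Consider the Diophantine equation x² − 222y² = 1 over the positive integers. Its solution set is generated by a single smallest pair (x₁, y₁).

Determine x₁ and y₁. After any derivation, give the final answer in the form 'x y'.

d=222: √d = [14; 1,8,1,28] (ℓ=4, even), read p_3/q_3
step 0: (14, 1)  from 14·(1,0) + (0,1)
…
step 2: (134, 9)  from 8·(15,1) + (14,1)
step 3: (149, 10)  from 1·(134,9) + (15,1)
→ (149, 10).  Check: 149²=22201, 222·10²=22200, difference 1.

149 10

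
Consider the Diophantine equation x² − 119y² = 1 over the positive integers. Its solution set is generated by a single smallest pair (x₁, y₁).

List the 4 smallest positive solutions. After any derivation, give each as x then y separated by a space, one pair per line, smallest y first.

[10; 1,9,1,20] for √119; ℓ=4 ⇒ convergent index 3
i=0: a=10 ⇒ p=10, q=1
…
i=2: a=9 ⇒ p=109, q=10
i=3: a=1 ⇒ p=120, q=11
→ (120, 11).  Check: 120²=14400, 119·11²=14399, difference 1.
n=2: (120,11)∘(120,11) = (120·120+119·11·11, 120·11+11·120) = (28799,2640)
n=3: (28799,2640)∘(120,11) = (120·28799+119·11·2640, 120·2640+11·28799) = (6911640,633589)
n=4: (6911640,633589)∘(120,11) = (120·6911640+119·11·633589, 120·633589+11·6911640) = (1658764801,152058720)

120 11
28799 2640
6911640 633589
1658764801 152058720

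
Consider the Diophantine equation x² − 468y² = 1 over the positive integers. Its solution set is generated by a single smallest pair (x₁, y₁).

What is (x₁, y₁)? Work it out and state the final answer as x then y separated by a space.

d=468: √d = [21; 1,1,1,2,1,1,1,42] (ℓ=8, even), read p_7/q_7
a_0=21:  p_0=21·1+0=21,  q_0=21·0+1=1
…
a_3=1:  p_3=1·43+22=65,  q_3=1·2+1=3
a_4=2:  p_4=2·65+43=173,  q_4=2·3+2=8
a_5=1:  p_5=1·173+65=238,  q_5=1·8+3=11
a_6=1:  p_6=1·238+173=411,  q_6=1·11+8=19
a_7=1:  p_7=1·411+238=649,  q_7=1·19+11=30
fundamental: x₁=649, y₁=30  (since 421201 − 468·900 = 1)

649 30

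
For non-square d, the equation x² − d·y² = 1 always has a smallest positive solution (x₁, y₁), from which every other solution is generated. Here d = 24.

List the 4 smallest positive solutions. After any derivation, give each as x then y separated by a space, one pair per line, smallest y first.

5 1
49 10
485 99
4801 980

[4; 1,8] for √24; ℓ=2 ⇒ convergent index 1
k=0  a_k=4  p_k/q_k = 4/1
k=1  a_k=1  p_k/q_k = 5/1
fundamental: x₁=5, y₁=1  (since 25 − 24·1 = 1)
k=2:  x_2 = 5·5+24·1·1 = 49,  y_2 = 5·1+1·5 = 10
k=3:  x_3 = 5·49+24·1·10 = 485,  y_3 = 5·10+1·49 = 99
k=4:  x_4 = 5·485+24·1·99 = 4801,  y_4 = 5·99+1·485 = 980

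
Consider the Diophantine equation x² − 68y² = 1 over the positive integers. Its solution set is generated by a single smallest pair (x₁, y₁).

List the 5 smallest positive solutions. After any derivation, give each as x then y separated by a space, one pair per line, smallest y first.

d=68: √d = [8; 4,16] (ℓ=2, even), read p_1/q_1
step 0: (8, 1)  from 8·(1,0) + (0,1)
step 1: (33, 4)  from 4·(8,1) + (1,0)
fundamental: x₁=33, y₁=4  (since 1089 − 68·16 = 1)
k=2:  x_2 = 33·33+68·4·4 = 2177,  y_2 = 33·4+4·33 = 264
k=3:  x_3 = 33·2177+68·4·264 = 143649,  y_3 = 33·264+4·2177 = 17420
k=4:  x_4 = 33·143649+68·4·17420 = 9478657,  y_4 = 33·17420+4·143649 = 1149456
k=5:  x_5 = 33·9478657+68·4·1149456 = 625447713,  y_5 = 33·1149456+4·9478657 = 75846676

33 4
2177 264
143649 17420
9478657 1149456
625447713 75846676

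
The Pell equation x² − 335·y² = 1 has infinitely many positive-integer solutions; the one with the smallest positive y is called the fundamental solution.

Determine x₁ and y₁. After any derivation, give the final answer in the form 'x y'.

604 33

d=335: √d = [18; 3,3,3,36] (ℓ=4, even), read p_3/q_3
k=0  a_k=18  p_k/q_k = 18/1
…
k=2  a_k=3  p_k/q_k = 183/10
k=3  a_k=3  p_k/q_k = 604/33
→ (604, 33).  Check: 604²=364816, 335·33²=364815, difference 1.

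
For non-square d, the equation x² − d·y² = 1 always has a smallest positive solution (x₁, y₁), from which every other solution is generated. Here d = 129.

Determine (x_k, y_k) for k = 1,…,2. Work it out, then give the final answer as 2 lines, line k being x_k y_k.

16855 1484
568182049 50025640

√129 → a₀=11, period (2,1,3,1,6,1,3,1,2,22); ℓ=10 even so k=9
i=0: a=11 ⇒ p=11, q=1
…
i=2: a=1 ⇒ p=34, q=3
…
i=6: a=1 ⇒ p=1238, q=109
…
i=8: a=1 ⇒ p=6031, q=531
i=9: a=2 ⇒ p=16855, q=1484
→ (16855, 1484).  Check: 16855²=284091025, 129·1484²=284091024, difference 1.
n=2: (16855,1484)∘(16855,1484) = (16855·16855+129·1484·1484, 16855·1484+1484·16855) = (568182049,50025640)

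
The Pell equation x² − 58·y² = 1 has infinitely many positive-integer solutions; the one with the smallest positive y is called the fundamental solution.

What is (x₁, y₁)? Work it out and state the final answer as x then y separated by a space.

d=58: √d = [7; 1,1,1,1,1,1,14] (ℓ=7, odd), read p_13/q_13
i=0: a=7 ⇒ p=7, q=1
i=1: a=1 ⇒ p=8, q=1
…
i=5: a=1 ⇒ p=61, q=8
i=6: a=1 ⇒ p=99, q=13
i=7: a=14 ⇒ p=1447, q=190
…
i=9: a=1 ⇒ p=2993, q=393
…
i=11: a=1 ⇒ p=7532, q=989
i=12: a=1 ⇒ p=12071, q=1585
i=13: a=1 ⇒ p=19603, q=2574
→ (19603, 2574).  Check: 19603²=384277609, 58·2574²=384277608, difference 1.

19603 2574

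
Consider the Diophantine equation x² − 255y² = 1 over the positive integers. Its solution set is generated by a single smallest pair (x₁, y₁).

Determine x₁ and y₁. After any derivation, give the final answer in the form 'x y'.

16 1

√255 = [15; 1,30, …], period ℓ=2 (even) → k=1
a_0=15:  p_0=15·1+0=15,  q_0=15·0+1=1
a_1=1:  p_1=1·15+1=16,  q_1=1·1+0=1
(x₁, y₁) = (16, 1);  16² − 255·1² = 1 ✓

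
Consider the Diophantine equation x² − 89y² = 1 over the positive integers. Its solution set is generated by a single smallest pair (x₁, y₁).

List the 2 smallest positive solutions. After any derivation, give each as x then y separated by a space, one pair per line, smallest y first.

d=89: √d = [9; 2,3,3,2,18] (ℓ=5, odd), read p_9/q_9
step 0: (9, 1)  from 9·(1,0) + (0,1)
step 1: (19, 2)  from 2·(9,1) + (1,0)
…
step 3: (217, 23)  from 3·(66,7) + (19,2)
step 4: (500, 53)  from 2·(217,23) + (66,7)
…
step 6: (18934, 2007)  from 2·(9217,977) + (500,53)
…
step 8: (216991, 23001)  from 3·(66019,6998) + (18934,2007)
step 9: (500001, 53000)  from 2·(216991,23001) + (66019,6998)
→ (500001, 53000).  Check: 500001²=250001000001, 89·53000²=250001000000, difference 1.
k=2:  x_2 = 500001·500001+89·53000·53000 = 500002000001,  y_2 = 500001·53000+53000·500001 = 53000106000

500001 53000
500002000001 53000106000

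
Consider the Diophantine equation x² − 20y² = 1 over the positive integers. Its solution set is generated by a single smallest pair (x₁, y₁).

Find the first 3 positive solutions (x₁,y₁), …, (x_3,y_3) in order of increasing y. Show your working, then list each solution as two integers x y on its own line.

√20 → a₀=4, period (2,8); ℓ=2 even so k=1
i=0: a=4 ⇒ p=4, q=1
i=1: a=2 ⇒ p=9, q=2
→ (9, 2).  Check: 9²=81, 20·2²=80, difference 1.
(x_2, y_2) = (9·9 + 20·2·2, 9·2 + 2·9) = (161, 36)
(x_3, y_3) = (9·161 + 20·2·36, 9·36 + 2·161) = (2889, 646)

9 2
161 36
2889 646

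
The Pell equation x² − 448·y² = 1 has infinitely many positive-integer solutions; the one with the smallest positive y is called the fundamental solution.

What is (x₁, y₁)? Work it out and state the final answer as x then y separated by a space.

127 6

[21; 6,42] for √448; ℓ=2 ⇒ convergent index 1
a_0=21:  p_0=21·1+0=21,  q_0=21·0+1=1
a_1=6:  p_1=6·21+1=127,  q_1=6·1+0=6
fundamental: x₁=127, y₁=6  (since 16129 − 448·36 = 1)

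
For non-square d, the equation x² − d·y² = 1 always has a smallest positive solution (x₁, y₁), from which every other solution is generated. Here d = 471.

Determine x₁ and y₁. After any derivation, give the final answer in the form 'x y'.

7838695 361188

√471 = [21; 1,2,2,1,3,…,2,1,42, …], period ℓ=14 (even) → k=13
step 0: (21, 1)  from 21·(1,0) + (0,1)
step 1: (22, 1)  from 1·(21,1) + (1,0)
step 2: (65, 3)  from 2·(22,1) + (21,1)
…
step 4: (217, 10)  from 1·(152,7) + (65,3)
…
step 6: (3429, 158)  from 4·(803,37) + (217,10)
step 7: (48809, 2249)  from 14·(3429,158) + (803,37)
step 8: (198665, 9154)  from 4·(48809,2249) + (3429,158)
…
step 12: (5506953, 253747)  from 2·(2331742,107441) + (843469,38865)
step 13: (7838695, 361188)  from 1·(5506953,253747) + (2331742,107441)
→ (7838695, 361188).  Check: 7838695²=61445139303025, 471·361188²=61445139303024, difference 1.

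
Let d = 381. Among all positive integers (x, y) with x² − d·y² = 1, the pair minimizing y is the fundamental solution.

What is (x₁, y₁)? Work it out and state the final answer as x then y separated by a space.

1015 52

√381 = [19; 1,1,12,1,1,38, …], period ℓ=6 (even) → k=5
a_0=19:  p_0=19·1+0=19,  q_0=19·0+1=1
a_1=1:  p_1=1·19+1=20,  q_1=1·1+0=1
…
a_3=12:  p_3=12·39+20=488,  q_3=12·2+1=25
a_4=1:  p_4=1·488+39=527,  q_4=1·25+2=27
a_5=1:  p_5=1·527+488=1015,  q_5=1·27+25=52
fundamental: x₁=1015, y₁=52  (since 1030225 − 381·2704 = 1)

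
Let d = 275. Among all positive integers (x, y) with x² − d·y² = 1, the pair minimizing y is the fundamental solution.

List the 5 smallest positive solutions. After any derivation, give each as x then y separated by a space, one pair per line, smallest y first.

[16; 1,1,2,1,1,32] for √275; ℓ=6 ⇒ convergent index 5
k=0  a_k=16  p_k/q_k = 16/1
k=1  a_k=1  p_k/q_k = 17/1
k=2  a_k=1  p_k/q_k = 33/2
…
k=4  a_k=1  p_k/q_k = 116/7
k=5  a_k=1  p_k/q_k = 199/12
fundamental: x₁=199, y₁=12  (since 39601 − 275·144 = 1)
(199+12√275)^2 = 79201 + 4776√275
(199+12√275)^3 = 31521799 + 1900836√275
(199+12√275)^4 = 12545596801 + 756527952√275
(199+12√275)^5 = 4993116004999 + 301096224060√275

199 12
79201 4776
31521799 1900836
12545596801 756527952
4993116004999 301096224060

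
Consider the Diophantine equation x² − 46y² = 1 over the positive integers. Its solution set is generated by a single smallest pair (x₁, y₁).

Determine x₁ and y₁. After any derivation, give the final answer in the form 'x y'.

d=46: √d = [6; 1,3,1,1,2,6,2,1,1,3,1,12] (ℓ=12, even), read p_11/q_11
k=0  a_k=6  p_k/q_k = 6/1
…
k=8  a_k=1  p_k/q_k = 3147/464
k=9  a_k=1  p_k/q_k = 5297/781
k=10  a_k=3  p_k/q_k = 19038/2807
k=11  a_k=1  p_k/q_k = 24335/3588
(x₁, y₁) = (24335, 3588);  24335² − 46·3588² = 1 ✓

24335 3588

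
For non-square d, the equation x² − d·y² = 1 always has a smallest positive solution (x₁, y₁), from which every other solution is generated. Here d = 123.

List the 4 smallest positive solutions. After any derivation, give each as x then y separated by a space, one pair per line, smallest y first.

122 11
29767 2684
7263026 654885
1772148577 159789256

d=123: √d = [11; 11,22] (ℓ=2, even), read p_1/q_1
step 0: (11, 1)  from 11·(1,0) + (0,1)
step 1: (122, 11)  from 11·(11,1) + (1,0)
(x₁, y₁) = (122, 11);  122² − 123·11² = 1 ✓
(x_2, y_2) = (122·122 + 123·11·11, 122·11 + 11·122) = (29767, 2684)
(x_3, y_3) = (122·29767 + 123·11·2684, 122·2684 + 11·29767) = (7263026, 654885)
(x_4, y_4) = (122·7263026 + 123·11·654885, 122·654885 + 11·7263026) = (1772148577, 159789256)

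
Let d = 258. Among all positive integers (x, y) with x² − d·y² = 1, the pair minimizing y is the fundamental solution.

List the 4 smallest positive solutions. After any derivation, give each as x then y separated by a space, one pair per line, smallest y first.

[16; 16,32] for √258; ℓ=2 ⇒ convergent index 1
step 0: (16, 1)  from 16·(1,0) + (0,1)
step 1: (257, 16)  from 16·(16,1) + (1,0)
→ (257, 16).  Check: 257²=66049, 258·16²=66048, difference 1.
k=2:  x_2 = 257·257+258·16·16 = 132097,  y_2 = 257·16+16·257 = 8224
k=3:  x_3 = 257·132097+258·16·8224 = 67897601,  y_3 = 257·8224+16·132097 = 4227120
k=4:  x_4 = 257·67897601+258·16·4227120 = 34899234817,  y_4 = 257·4227120+16·67897601 = 2172731456

257 16
132097 8224
67897601 4227120
34899234817 2172731456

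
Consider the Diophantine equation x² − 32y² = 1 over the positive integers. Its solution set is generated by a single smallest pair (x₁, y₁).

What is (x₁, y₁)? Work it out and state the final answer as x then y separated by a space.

d=32: √d = [5; 1,1,1,10] (ℓ=4, even), read p_3/q_3
k=0  a_k=5  p_k/q_k = 5/1
…
k=2  a_k=1  p_k/q_k = 11/2
k=3  a_k=1  p_k/q_k = 17/3
fundamental: x₁=17, y₁=3  (since 289 − 32·9 = 1)

17 3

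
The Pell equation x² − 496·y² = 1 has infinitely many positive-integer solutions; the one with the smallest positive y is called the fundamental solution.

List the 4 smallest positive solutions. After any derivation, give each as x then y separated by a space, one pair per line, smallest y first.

[22; 3,1,2,4,1,…,1,3,44] for √496; ℓ=16 ⇒ convergent index 15
step 0: (22, 1)  from 22·(1,0) + (0,1)
step 1: (67, 3)  from 3·(22,1) + (1,0)
step 2: (89, 4)  from 1·(67,3) + (22,1)
…
step 5: (1314, 59)  from 1·(1069,48) + (245,11)
…
step 7: (6080, 273)  from 2·(2383,107) + (1314,59)
…
step 9: (35166, 1579)  from 2·(14543,653) + (6080,273)
step 10: (49709, 2232)  from 1·(35166,1579) + (14543,653)
…
step 13: (863293, 38763)  from 2·(389209,17476) + (84875,3811)
step 14: (1252502, 56239)  from 1·(863293,38763) + (389209,17476)
step 15: (4620799, 207480)  from 3·(1252502,56239) + (863293,38763)
fundamental: x₁=4620799, y₁=207480  (since 21351783398401 − 496·43047950400 = 1)
(4620799+207480√496)^2 = 42703566796801 + 1917446753040√496
(4620799+207480√496)^3 = 394649197502177907199 + 17720272078000750440√496
(4620799+207480√496)^4 = 3647189234337689639247667201 + 163763630995505661818050080√496

4620799 207480
42703566796801 1917446753040
394649197502177907199 17720272078000750440
3647189234337689639247667201 163763630995505661818050080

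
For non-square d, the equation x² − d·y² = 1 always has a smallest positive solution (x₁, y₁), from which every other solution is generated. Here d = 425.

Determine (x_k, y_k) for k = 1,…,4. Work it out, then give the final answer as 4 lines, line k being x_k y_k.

√425 → a₀=20, period (1,1,1,1,1,1,40); ℓ=7 odd so k=13
i=0: a=20 ⇒ p=20, q=1
…
i=3: a=1 ⇒ p=62, q=3
…
i=5: a=1 ⇒ p=165, q=8
i=6: a=1 ⇒ p=268, q=13
i=7: a=40 ⇒ p=10885, q=528
i=8: a=1 ⇒ p=11153, q=541
i=9: a=1 ⇒ p=22038, q=1069
i=10: a=1 ⇒ p=33191, q=1610
i=11: a=1 ⇒ p=55229, q=2679
i=12: a=1 ⇒ p=88420, q=4289
i=13: a=1 ⇒ p=143649, q=6968
(x₁, y₁) = (143649, 6968);  143649² − 425·6968² = 1 ✓
n=2: (143649,6968)∘(143649,6968) = (143649·143649+425·6968·6968, 143649·6968+6968·143649) = (41270070401,2001892464)
n=3: (41270070401,2001892464)∘(143649,6968) = (143649·41270070401+425·6968·2001892464, 143649·2001892464+6968·41270070401) = (11856808685922849,575139701115304)
n=4: (11856808685922849,575139701115304)∘(143649,6968) = (143649·11856808685922849+425·6968·575139701115304, 143649·575139701115304+6968·11856808685922849) = (3406437421806992601601,165236485849022716128)

143649 6968
41270070401 2001892464
11856808685922849 575139701115304
3406437421806992601601 165236485849022716128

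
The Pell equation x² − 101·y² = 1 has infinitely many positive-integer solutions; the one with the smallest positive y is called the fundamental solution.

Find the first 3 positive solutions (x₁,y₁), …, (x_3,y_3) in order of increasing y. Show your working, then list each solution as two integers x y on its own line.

√101 → a₀=10, period (20); ℓ=1 odd so k=1
step 0: (10, 1)  from 10·(1,0) + (0,1)
step 1: (201, 20)  from 20·(10,1) + (1,0)
fundamental: x₁=201, y₁=20  (since 40401 − 101·400 = 1)
n=2: (201,20)∘(201,20) = (201·201+101·20·20, 201·20+20·201) = (80801,8040)
n=3: (80801,8040)∘(201,20) = (201·80801+101·20·8040, 201·8040+20·80801) = (32481801,3232060)

201 20
80801 8040
32481801 3232060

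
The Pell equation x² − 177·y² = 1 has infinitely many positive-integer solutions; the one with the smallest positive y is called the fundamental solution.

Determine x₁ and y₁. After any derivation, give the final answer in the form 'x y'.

62423 4692

d=177: √d = [13; 3,3,2,8,2,3,3,26] (ℓ=8, even), read p_7/q_7
a_0=13:  p_0=13·1+0=13,  q_0=13·0+1=1
a_1=3:  p_1=3·13+1=40,  q_1=3·1+0=3
a_2=3:  p_2=3·40+13=133,  q_2=3·3+1=10
a_3=2:  p_3=2·133+40=306,  q_3=2·10+3=23
a_4=8:  p_4=8·306+133=2581,  q_4=8·23+10=194
a_5=2:  p_5=2·2581+306=5468,  q_5=2·194+23=411
a_6=3:  p_6=3·5468+2581=18985,  q_6=3·411+194=1427
a_7=3:  p_7=3·18985+5468=62423,  q_7=3·1427+411=4692
→ (62423, 4692).  Check: 62423²=3896630929, 177·4692²=3896630928, difference 1.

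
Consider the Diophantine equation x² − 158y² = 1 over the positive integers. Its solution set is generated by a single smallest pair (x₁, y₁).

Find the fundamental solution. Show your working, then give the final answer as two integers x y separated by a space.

√158 → a₀=12, period (1,1,3,12,3,1,1,24); ℓ=8 even so k=7
step 0: (12, 1)  from 12·(1,0) + (0,1)
…
step 3: (88, 7)  from 3·(25,2) + (13,1)
step 4: (1081, 86)  from 12·(88,7) + (25,2)
step 5: (3331, 265)  from 3·(1081,86) + (88,7)
step 6: (4412, 351)  from 1·(3331,265) + (1081,86)
step 7: (7743, 616)  from 1·(4412,351) + (3331,265)
(x₁, y₁) = (7743, 616);  7743² − 158·616² = 1 ✓

7743 616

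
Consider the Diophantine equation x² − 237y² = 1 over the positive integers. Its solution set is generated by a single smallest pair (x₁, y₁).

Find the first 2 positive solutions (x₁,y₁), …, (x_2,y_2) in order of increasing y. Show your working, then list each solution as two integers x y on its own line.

√237 → a₀=15, period (2,1,1,7,10,7,1,1,2,30); ℓ=10 even so k=9
k=0  a_k=15  p_k/q_k = 15/1
k=1  a_k=2  p_k/q_k = 31/2
k=2  a_k=1  p_k/q_k = 46/3
k=3  a_k=1  p_k/q_k = 77/5
k=4  a_k=7  p_k/q_k = 585/38
k=5  a_k=10  p_k/q_k = 5927/385
…
k=7  a_k=1  p_k/q_k = 48001/3118
k=8  a_k=1  p_k/q_k = 90075/5851
k=9  a_k=2  p_k/q_k = 228151/14820
fundamental: x₁=228151, y₁=14820  (since 52052878801 − 237·219632400 = 1)
k=2:  x_2 = 228151·228151+237·14820·14820 = 104105757601,  y_2 = 228151·14820+14820·228151 = 6762395640

228151 14820
104105757601 6762395640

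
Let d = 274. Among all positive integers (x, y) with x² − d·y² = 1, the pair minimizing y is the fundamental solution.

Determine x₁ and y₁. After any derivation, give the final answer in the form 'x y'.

3959299 239190

d=274: √d = [16; 1,1,4,4,1,1,32] (ℓ=7, odd), read p_13/q_13
i=0: a=16 ⇒ p=16, q=1
i=1: a=1 ⇒ p=17, q=1
…
i=3: a=4 ⇒ p=149, q=9
i=4: a=4 ⇒ p=629, q=38
i=5: a=1 ⇒ p=778, q=47
…
i=8: a=1 ⇒ p=47209, q=2852
i=9: a=1 ⇒ p=93011, q=5619
i=10: a=4 ⇒ p=419253, q=25328
i=11: a=4 ⇒ p=1770023, q=106931
i=12: a=1 ⇒ p=2189276, q=132259
i=13: a=1 ⇒ p=3959299, q=239190
fundamental: x₁=3959299, y₁=239190  (since 15676048571401 − 274·57211856100 = 1)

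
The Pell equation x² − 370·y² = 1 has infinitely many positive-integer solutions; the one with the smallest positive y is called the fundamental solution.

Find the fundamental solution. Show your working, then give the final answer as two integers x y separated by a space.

213859 11118

√370 = [19; 4,4,38, …], period ℓ=3 (odd) → k=5
k=0  a_k=19  p_k/q_k = 19/1
…
k=4  a_k=4  p_k/q_k = 50339/2617
k=5  a_k=4  p_k/q_k = 213859/11118
→ (213859, 11118).  Check: 213859²=45735671881, 370·11118²=45735671880, difference 1.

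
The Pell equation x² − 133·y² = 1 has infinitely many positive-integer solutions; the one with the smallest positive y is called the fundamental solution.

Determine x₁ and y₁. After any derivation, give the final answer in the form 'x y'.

d=133: √d = [11; 1,1,7,5,1,…,1,1,22] (ℓ=16, even), read p_15/q_15
a_0=11:  p_0=11·1+0=11,  q_0=11·0+1=1
a_1=1:  p_1=1·11+1=12,  q_1=1·1+0=1
…
a_3=7:  p_3=7·23+12=173,  q_3=7·2+1=15
…
a_7=1:  p_7=1·1949+1061=3010,  q_7=1·169+92=261
a_8=2:  p_8=2·3010+1949=7969,  q_8=2·261+169=691
a_9=1:  p_9=1·7969+3010=10979,  q_9=1·691+261=952
…
a_11=1:  p_11=1·18948+10979=29927,  q_11=1·1643+952=2595
a_12=5:  p_12=5·29927+18948=168583,  q_12=5·2595+1643=14618
…
a_14=1:  p_14=1·1210008+168583=1378591,  q_14=1·104921+14618=119539
a_15=1:  p_15=1·1378591+1210008=2588599,  q_15=1·119539+104921=224460
→ (2588599, 224460).  Check: 2588599²=6700844782801, 133·224460²=6700844782800, difference 1.

2588599 224460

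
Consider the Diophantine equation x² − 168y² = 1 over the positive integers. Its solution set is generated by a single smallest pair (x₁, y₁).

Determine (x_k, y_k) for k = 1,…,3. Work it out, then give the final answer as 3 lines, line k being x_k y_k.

13 1
337 26
8749 675

d=168: √d = [12; 1,24] (ℓ=2, even), read p_1/q_1
i=0: a=12 ⇒ p=12, q=1
i=1: a=1 ⇒ p=13, q=1
fundamental: x₁=13, y₁=1  (since 169 − 168·1 = 1)
n=2: (13,1)∘(13,1) = (13·13+168·1·1, 13·1+1·13) = (337,26)
n=3: (337,26)∘(13,1) = (13·337+168·1·26, 13·26+1·337) = (8749,675)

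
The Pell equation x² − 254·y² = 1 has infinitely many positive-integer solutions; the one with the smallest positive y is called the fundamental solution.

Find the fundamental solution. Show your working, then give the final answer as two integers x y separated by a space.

d=254: √d = [15; 1,14,1,30] (ℓ=4, even), read p_3/q_3
i=0: a=15 ⇒ p=15, q=1
i=1: a=1 ⇒ p=16, q=1
i=2: a=14 ⇒ p=239, q=15
i=3: a=1 ⇒ p=255, q=16
(x₁, y₁) = (255, 16);  255² − 254·16² = 1 ✓

255 16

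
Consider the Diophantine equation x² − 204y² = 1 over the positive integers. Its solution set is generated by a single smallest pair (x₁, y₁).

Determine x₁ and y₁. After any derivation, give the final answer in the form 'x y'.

[14; 3,1,1,6,1,1,3,28] for √204; ℓ=8 ⇒ convergent index 7
i=0: a=14 ⇒ p=14, q=1
i=1: a=3 ⇒ p=43, q=3
i=2: a=1 ⇒ p=57, q=4
i=3: a=1 ⇒ p=100, q=7
i=4: a=6 ⇒ p=657, q=46
i=5: a=1 ⇒ p=757, q=53
i=6: a=1 ⇒ p=1414, q=99
i=7: a=3 ⇒ p=4999, q=350
(x₁, y₁) = (4999, 350);  4999² − 204·350² = 1 ✓

4999 350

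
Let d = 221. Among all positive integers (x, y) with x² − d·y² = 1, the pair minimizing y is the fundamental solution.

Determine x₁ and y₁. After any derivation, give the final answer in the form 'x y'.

1665 112

√221 = [14; 1,6,2,6,1,28, …], period ℓ=6 (even) → k=5
i=0: a=14 ⇒ p=14, q=1
…
i=2: a=6 ⇒ p=104, q=7
…
i=4: a=6 ⇒ p=1442, q=97
i=5: a=1 ⇒ p=1665, q=112
(x₁, y₁) = (1665, 112);  1665² − 221·112² = 1 ✓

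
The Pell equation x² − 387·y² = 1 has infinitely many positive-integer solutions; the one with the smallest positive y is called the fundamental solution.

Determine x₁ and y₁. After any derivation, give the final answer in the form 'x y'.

d=387: √d = [19; 1,2,19,2,1,38] (ℓ=6, even), read p_5/q_5
step 0: (19, 1)  from 19·(1,0) + (0,1)
step 1: (20, 1)  from 1·(19,1) + (1,0)
step 2: (59, 3)  from 2·(20,1) + (19,1)
step 3: (1141, 58)  from 19·(59,3) + (20,1)
step 4: (2341, 119)  from 2·(1141,58) + (59,3)
step 5: (3482, 177)  from 1·(2341,119) + (1141,58)
→ (3482, 177).  Check: 3482²=12124324, 387·177²=12124323, difference 1.

3482 177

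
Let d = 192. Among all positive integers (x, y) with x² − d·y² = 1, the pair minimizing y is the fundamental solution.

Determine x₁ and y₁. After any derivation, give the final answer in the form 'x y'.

97 7

√192 → a₀=13, period (1,5,1,26); ℓ=4 even so k=3
a_0=13:  p_0=13·1+0=13,  q_0=13·0+1=1
a_1=1:  p_1=1·13+1=14,  q_1=1·1+0=1
a_2=5:  p_2=5·14+13=83,  q_2=5·1+1=6
a_3=1:  p_3=1·83+14=97,  q_3=1·6+1=7
(x₁, y₁) = (97, 7);  97² − 192·7² = 1 ✓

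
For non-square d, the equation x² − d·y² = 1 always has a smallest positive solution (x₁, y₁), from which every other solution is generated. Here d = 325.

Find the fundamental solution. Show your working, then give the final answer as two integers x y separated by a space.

649 36

√325 → a₀=18, period (36); ℓ=1 odd so k=1
i=0: a=18 ⇒ p=18, q=1
i=1: a=36 ⇒ p=649, q=36
→ (649, 36).  Check: 649²=421201, 325·36²=421200, difference 1.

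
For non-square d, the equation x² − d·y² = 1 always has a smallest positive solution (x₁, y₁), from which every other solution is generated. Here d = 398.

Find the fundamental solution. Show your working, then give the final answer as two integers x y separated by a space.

399 20

d=398: √d = [19; 1,18,1,38] (ℓ=4, even), read p_3/q_3
a_0=19:  p_0=19·1+0=19,  q_0=19·0+1=1
a_1=1:  p_1=1·19+1=20,  q_1=1·1+0=1
a_2=18:  p_2=18·20+19=379,  q_2=18·1+1=19
a_3=1:  p_3=1·379+20=399,  q_3=1·19+1=20
fundamental: x₁=399, y₁=20  (since 159201 − 398·400 = 1)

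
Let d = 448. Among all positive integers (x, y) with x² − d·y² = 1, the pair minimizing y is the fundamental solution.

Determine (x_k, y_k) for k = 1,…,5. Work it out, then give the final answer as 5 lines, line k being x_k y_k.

[21; 6,42] for √448; ℓ=2 ⇒ convergent index 1
k=0  a_k=21  p_k/q_k = 21/1
k=1  a_k=6  p_k/q_k = 127/6
fundamental: x₁=127, y₁=6  (since 16129 − 448·36 = 1)
k=2:  x_2 = 127·127+448·6·6 = 32257,  y_2 = 127·6+6·127 = 1524
k=3:  x_3 = 127·32257+448·6·1524 = 8193151,  y_3 = 127·1524+6·32257 = 387090
k=4:  x_4 = 127·8193151+448·6·387090 = 2081028097,  y_4 = 127·387090+6·8193151 = 98319336
k=5:  x_5 = 127·2081028097+448·6·98319336 = 528572943487,  y_5 = 127·98319336+6·2081028097 = 24972724254

127 6
32257 1524
8193151 387090
2081028097 98319336
528572943487 24972724254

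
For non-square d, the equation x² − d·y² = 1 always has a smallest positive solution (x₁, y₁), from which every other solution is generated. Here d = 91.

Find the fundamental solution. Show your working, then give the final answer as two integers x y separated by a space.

1574 165

[9; 1,1,5,1,5,1,1,18] for √91; ℓ=8 ⇒ convergent index 7
a_0=9:  p_0=9·1+0=9,  q_0=9·0+1=1
a_1=1:  p_1=1·9+1=10,  q_1=1·1+0=1
…
a_3=5:  p_3=5·19+10=105,  q_3=5·2+1=11
a_4=1:  p_4=1·105+19=124,  q_4=1·11+2=13
…
a_6=1:  p_6=1·725+124=849,  q_6=1·76+13=89
a_7=1:  p_7=1·849+725=1574,  q_7=1·89+76=165
→ (1574, 165).  Check: 1574²=2477476, 91·165²=2477475, difference 1.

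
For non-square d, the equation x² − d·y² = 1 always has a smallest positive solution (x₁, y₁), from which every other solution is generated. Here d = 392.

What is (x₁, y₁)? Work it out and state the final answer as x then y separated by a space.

99 5

√392 → a₀=19, period (1,3,1,38); ℓ=4 even so k=3
i=0: a=19 ⇒ p=19, q=1
…
i=2: a=3 ⇒ p=79, q=4
i=3: a=1 ⇒ p=99, q=5
→ (99, 5).  Check: 99²=9801, 392·5²=9800, difference 1.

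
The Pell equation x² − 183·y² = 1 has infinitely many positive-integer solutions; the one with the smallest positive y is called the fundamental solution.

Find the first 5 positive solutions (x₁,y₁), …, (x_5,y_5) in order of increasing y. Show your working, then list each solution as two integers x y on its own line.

√183 = [13; 1,1,8,1,1,26, …], period ℓ=6 (even) → k=5
step 0: (13, 1)  from 13·(1,0) + (0,1)
…
step 4: (257, 19)  from 1·(230,17) + (27,2)
step 5: (487, 36)  from 1·(257,19) + (230,17)
fundamental: x₁=487, y₁=36  (since 237169 − 183·1296 = 1)
k=2:  x_2 = 487·487+183·36·36 = 474337,  y_2 = 487·36+36·487 = 35064
k=3:  x_3 = 487·474337+183·36·35064 = 462003751,  y_3 = 487·35064+36·474337 = 34152300
k=4:  x_4 = 487·462003751+183·36·34152300 = 449991179137,  y_4 = 487·34152300+36·462003751 = 33264305136
k=5:  x_5 = 487·449991179137+183·36·33264305136 = 438290946475687,  y_5 = 487·33264305136+36·449991179137 = 32399399050164

487 36
474337 35064
462003751 34152300
449991179137 33264305136
438290946475687 32399399050164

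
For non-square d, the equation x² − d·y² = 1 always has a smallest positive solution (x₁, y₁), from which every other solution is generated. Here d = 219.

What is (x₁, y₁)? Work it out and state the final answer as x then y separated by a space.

√219 → a₀=14, period (1,3,1,28); ℓ=4 even so k=3
a_0=14:  p_0=14·1+0=14,  q_0=14·0+1=1
…
a_2=3:  p_2=3·15+14=59,  q_2=3·1+1=4
a_3=1:  p_3=1·59+15=74,  q_3=1·4+1=5
(x₁, y₁) = (74, 5);  74² − 219·5² = 1 ✓

74 5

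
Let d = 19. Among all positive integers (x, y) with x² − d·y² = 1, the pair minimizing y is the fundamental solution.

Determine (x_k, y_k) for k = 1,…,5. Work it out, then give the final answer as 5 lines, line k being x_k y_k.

170 39
57799 13260
19651490 4508361
6681448801 1532829480
2271672940850 521157514839

d=19: √d = [4; 2,1,3,1,2,8] (ℓ=6, even), read p_5/q_5
a_0=4:  p_0=4·1+0=4,  q_0=4·0+1=1
…
a_2=1:  p_2=1·9+4=13,  q_2=1·2+1=3
…
a_4=1:  p_4=1·48+13=61,  q_4=1·11+3=14
a_5=2:  p_5=2·61+48=170,  q_5=2·14+11=39
→ (170, 39).  Check: 170²=28900, 19·39²=28899, difference 1.
k=2:  x_2 = 170·170+19·39·39 = 57799,  y_2 = 170·39+39·170 = 13260
k=3:  x_3 = 170·57799+19·39·13260 = 19651490,  y_3 = 170·13260+39·57799 = 4508361
k=4:  x_4 = 170·19651490+19·39·4508361 = 6681448801,  y_4 = 170·4508361+39·19651490 = 1532829480
k=5:  x_5 = 170·6681448801+19·39·1532829480 = 2271672940850,  y_5 = 170·1532829480+39·6681448801 = 521157514839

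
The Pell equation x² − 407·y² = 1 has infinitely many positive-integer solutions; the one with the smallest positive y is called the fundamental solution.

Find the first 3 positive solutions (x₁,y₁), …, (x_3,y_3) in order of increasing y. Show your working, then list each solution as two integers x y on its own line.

2663 132
14183137 703032
75539384999 3744348300

[20; 5,1,2,1,5,40] for √407; ℓ=6 ⇒ convergent index 5
step 0: (20, 1)  from 20·(1,0) + (0,1)
…
step 4: (464, 23)  from 1·(343,17) + (121,6)
step 5: (2663, 132)  from 5·(464,23) + (343,17)
→ (2663, 132).  Check: 2663²=7091569, 407·132²=7091568, difference 1.
(x_2, y_2) = (2663·2663 + 407·132·132, 2663·132 + 132·2663) = (14183137, 703032)
(x_3, y_3) = (2663·14183137 + 407·132·703032, 2663·703032 + 132·14183137) = (75539384999, 3744348300)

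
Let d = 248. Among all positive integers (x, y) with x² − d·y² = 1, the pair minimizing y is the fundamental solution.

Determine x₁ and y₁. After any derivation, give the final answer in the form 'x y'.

[15; 1,2,1,30] for √248; ℓ=4 ⇒ convergent index 3
k=0  a_k=15  p_k/q_k = 15/1
k=1  a_k=1  p_k/q_k = 16/1
k=2  a_k=2  p_k/q_k = 47/3
k=3  a_k=1  p_k/q_k = 63/4
→ (63, 4).  Check: 63²=3969, 248·4²=3968, difference 1.

63 4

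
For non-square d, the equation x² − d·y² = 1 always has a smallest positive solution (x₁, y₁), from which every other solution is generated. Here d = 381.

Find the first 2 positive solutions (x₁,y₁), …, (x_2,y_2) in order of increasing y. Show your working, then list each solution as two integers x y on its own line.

[19; 1,1,12,1,1,38] for √381; ℓ=6 ⇒ convergent index 5
a_0=19:  p_0=19·1+0=19,  q_0=19·0+1=1
a_1=1:  p_1=1·19+1=20,  q_1=1·1+0=1
…
a_4=1:  p_4=1·488+39=527,  q_4=1·25+2=27
a_5=1:  p_5=1·527+488=1015,  q_5=1·27+25=52
(x₁, y₁) = (1015, 52);  1015² − 381·52² = 1 ✓
(x_2, y_2) = (1015·1015 + 381·52·52, 1015·52 + 52·1015) = (2060449, 105560)

1015 52
2060449 105560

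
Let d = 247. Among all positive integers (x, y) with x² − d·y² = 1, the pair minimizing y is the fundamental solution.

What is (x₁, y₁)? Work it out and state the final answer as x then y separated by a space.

[15; 1,2,1,1,9,1,9,1,1,2,1,30] for √247; ℓ=12 ⇒ convergent index 11
i=0: a=15 ⇒ p=15, q=1
i=1: a=1 ⇒ p=16, q=1
i=2: a=2 ⇒ p=47, q=3
i=3: a=1 ⇒ p=63, q=4
…
i=6: a=1 ⇒ p=1163, q=74
…
i=8: a=1 ⇒ p=12683, q=807
…
i=10: a=2 ⇒ p=61089, q=3887
i=11: a=1 ⇒ p=85292, q=5427
→ (85292, 5427).  Check: 85292²=7274725264, 247·5427²=7274725263, difference 1.

85292 5427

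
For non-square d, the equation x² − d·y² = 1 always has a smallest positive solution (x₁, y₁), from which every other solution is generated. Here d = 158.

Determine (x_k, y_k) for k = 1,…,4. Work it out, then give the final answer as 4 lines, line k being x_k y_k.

√158 = [12; 1,1,3,12,3,1,1,24, …], period ℓ=8 (even) → k=7
i=0: a=12 ⇒ p=12, q=1
i=1: a=1 ⇒ p=13, q=1
…
i=4: a=12 ⇒ p=1081, q=86
…
i=6: a=1 ⇒ p=4412, q=351
i=7: a=1 ⇒ p=7743, q=616
(x₁, y₁) = (7743, 616);  7743² − 158·616² = 1 ✓
k=2:  x_2 = 7743·7743+158·616·616 = 119908097,  y_2 = 7743·616+616·7743 = 9539376
k=3:  x_3 = 7743·119908097+158·616·9539376 = 1856896782399,  y_3 = 7743·9539376+616·119908097 = 147726776120
k=4:  x_4 = 7743·1856896782399+158·616·147726776120 = 28755903452322817,  y_4 = 7743·147726776120+616·1856896782399 = 2287696845454944

7743 616
119908097 9539376
1856896782399 147726776120
28755903452322817 2287696845454944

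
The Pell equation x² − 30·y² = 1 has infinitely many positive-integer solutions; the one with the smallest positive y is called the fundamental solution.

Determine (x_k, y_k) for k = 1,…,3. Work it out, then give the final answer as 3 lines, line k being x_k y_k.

[5; 2,10] for √30; ℓ=2 ⇒ convergent index 1
step 0: (5, 1)  from 5·(1,0) + (0,1)
step 1: (11, 2)  from 2·(5,1) + (1,0)
fundamental: x₁=11, y₁=2  (since 121 − 30·4 = 1)
(11+2√30)^2 = 241 + 44√30
(11+2√30)^3 = 5291 + 966√30

11 2
241 44
5291 966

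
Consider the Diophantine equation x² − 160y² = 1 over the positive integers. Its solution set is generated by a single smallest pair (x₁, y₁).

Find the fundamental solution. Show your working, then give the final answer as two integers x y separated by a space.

721 57

d=160: √d = [12; 1,1,1,5,1,1,1,24] (ℓ=8, even), read p_7/q_7
a_0=12:  p_0=12·1+0=12,  q_0=12·0+1=1
…
a_6=1:  p_6=1·253+215=468,  q_6=1·20+17=37
a_7=1:  p_7=1·468+253=721,  q_7=1·37+20=57
→ (721, 57).  Check: 721²=519841, 160·57²=519840, difference 1.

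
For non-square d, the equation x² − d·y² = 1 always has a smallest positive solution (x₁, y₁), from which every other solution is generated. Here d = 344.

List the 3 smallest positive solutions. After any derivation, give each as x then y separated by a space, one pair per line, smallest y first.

√344 = [18; 1,1,4,1,3,1,4,1,1,36, …], period ℓ=10 (even) → k=9
k=0  a_k=18  p_k/q_k = 18/1
…
k=8  a_k=1  p_k/q_k = 5694/307
k=9  a_k=1  p_k/q_k = 10405/561
→ (10405, 561).  Check: 10405²=108264025, 344·561²=108264024, difference 1.
k=2:  x_2 = 10405·10405+344·561·561 = 216528049,  y_2 = 10405·561+561·10405 = 11674410
k=3:  x_3 = 10405·216528049+344·561·11674410 = 4505948689285,  y_3 = 10405·11674410+561·216528049 = 242944471539

10405 561
216528049 11674410
4505948689285 242944471539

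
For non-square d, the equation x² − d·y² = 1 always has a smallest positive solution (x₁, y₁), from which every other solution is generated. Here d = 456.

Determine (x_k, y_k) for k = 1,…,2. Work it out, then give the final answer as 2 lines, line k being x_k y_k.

√456 = [21; 2,1,4,1,2,42, …], period ℓ=6 (even) → k=5
i=0: a=21 ⇒ p=21, q=1
i=1: a=2 ⇒ p=43, q=2
i=2: a=1 ⇒ p=64, q=3
i=3: a=4 ⇒ p=299, q=14
i=4: a=1 ⇒ p=363, q=17
i=5: a=2 ⇒ p=1025, q=48
fundamental: x₁=1025, y₁=48  (since 1050625 − 456·2304 = 1)
n=2: (1025,48)∘(1025,48) = (1025·1025+456·48·48, 1025·48+48·1025) = (2101249,98400)

1025 48
2101249 98400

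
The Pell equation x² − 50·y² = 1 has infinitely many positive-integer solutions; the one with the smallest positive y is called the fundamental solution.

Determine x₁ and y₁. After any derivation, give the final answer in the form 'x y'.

99 14

d=50: √d = [7; 14] (ℓ=1, odd), read p_1/q_1
i=0: a=7 ⇒ p=7, q=1
i=1: a=14 ⇒ p=99, q=14
(x₁, y₁) = (99, 14);  99² − 50·14² = 1 ✓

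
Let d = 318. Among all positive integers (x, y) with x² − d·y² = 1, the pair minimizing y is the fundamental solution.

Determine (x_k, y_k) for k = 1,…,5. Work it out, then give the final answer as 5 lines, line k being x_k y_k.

√318 = [17; 1,4,1,34, …], period ℓ=4 (even) → k=3
a_0=17:  p_0=17·1+0=17,  q_0=17·0+1=1
a_1=1:  p_1=1·17+1=18,  q_1=1·1+0=1
a_2=4:  p_2=4·18+17=89,  q_2=4·1+1=5
a_3=1:  p_3=1·89+18=107,  q_3=1·5+1=6
fundamental: x₁=107, y₁=6  (since 11449 − 318·36 = 1)
k=2:  x_2 = 107·107+318·6·6 = 22897,  y_2 = 107·6+6·107 = 1284
k=3:  x_3 = 107·22897+318·6·1284 = 4899851,  y_3 = 107·1284+6·22897 = 274770
k=4:  x_4 = 107·4899851+318·6·274770 = 1048545217,  y_4 = 107·274770+6·4899851 = 58799496
k=5:  x_5 = 107·1048545217+318·6·58799496 = 224383776587,  y_5 = 107·58799496+6·1048545217 = 12582817374

107 6
22897 1284
4899851 274770
1048545217 58799496
224383776587 12582817374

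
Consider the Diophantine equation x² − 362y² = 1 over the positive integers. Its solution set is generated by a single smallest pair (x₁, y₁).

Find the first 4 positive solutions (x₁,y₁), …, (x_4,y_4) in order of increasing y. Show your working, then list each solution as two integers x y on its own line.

723 38
1045457 54948
1511730099 79454770
2185960677697 114891542472

√362 → a₀=19, period (38); ℓ=1 odd so k=1
a_0=19:  p_0=19·1+0=19,  q_0=19·0+1=1
a_1=38:  p_1=38·19+1=723,  q_1=38·1+0=38
fundamental: x₁=723, y₁=38  (since 522729 − 362·1444 = 1)
k=2:  x_2 = 723·723+362·38·38 = 1045457,  y_2 = 723·38+38·723 = 54948
k=3:  x_3 = 723·1045457+362·38·54948 = 1511730099,  y_3 = 723·54948+38·1045457 = 79454770
k=4:  x_4 = 723·1511730099+362·38·79454770 = 2185960677697,  y_4 = 723·79454770+38·1511730099 = 114891542472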